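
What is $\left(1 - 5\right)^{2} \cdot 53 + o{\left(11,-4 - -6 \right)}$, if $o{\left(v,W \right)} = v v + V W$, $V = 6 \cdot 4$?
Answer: $1017$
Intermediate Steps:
$V = 24$
$o{\left(v,W \right)} = v^{2} + 24 W$ ($o{\left(v,W \right)} = v v + 24 W = v^{2} + 24 W$)
$\left(1 - 5\right)^{2} \cdot 53 + o{\left(11,-4 - -6 \right)} = \left(1 - 5\right)^{2} \cdot 53 + \left(11^{2} + 24 \left(-4 - -6\right)\right) = \left(-4\right)^{2} \cdot 53 + \left(121 + 24 \left(-4 + 6\right)\right) = 16 \cdot 53 + \left(121 + 24 \cdot 2\right) = 848 + \left(121 + 48\right) = 848 + 169 = 1017$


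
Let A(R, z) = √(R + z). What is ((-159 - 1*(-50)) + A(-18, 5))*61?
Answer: -6649 + 61*I*√13 ≈ -6649.0 + 219.94*I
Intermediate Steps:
((-159 - 1*(-50)) + A(-18, 5))*61 = ((-159 - 1*(-50)) + √(-18 + 5))*61 = ((-159 + 50) + √(-13))*61 = (-109 + I*√13)*61 = -6649 + 61*I*√13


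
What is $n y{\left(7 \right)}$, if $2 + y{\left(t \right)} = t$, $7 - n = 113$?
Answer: $-530$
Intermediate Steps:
$n = -106$ ($n = 7 - 113 = -106$)
$y{\left(t \right)} = -2 + t$
$n y{\left(7 \right)} = - 106 \left(-2 + 7\right) = \left(-106\right) 5 = -530$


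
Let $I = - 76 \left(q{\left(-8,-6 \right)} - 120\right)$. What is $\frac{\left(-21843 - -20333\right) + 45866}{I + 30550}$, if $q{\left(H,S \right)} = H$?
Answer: $\frac{22178}{20139} \approx 1.1012$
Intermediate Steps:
$I = 9728$ ($I = - 76 \left(-8 - 120\right) = \left(-76\right) \left(-128\right) = 9728$)
$\frac{\left(-21843 - -20333\right) + 45866}{I + 30550} = \frac{\left(-21843 - -20333\right) + 45866}{9728 + 30550} = \frac{\left(-21843 + 20333\right) + 45866}{40278} = \left(-1510 + 45866\right) \frac{1}{40278} = 44356 \cdot \frac{1}{40278} = \frac{22178}{20139}$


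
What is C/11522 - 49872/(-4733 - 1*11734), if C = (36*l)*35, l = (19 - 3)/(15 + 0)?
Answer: 14208496/4517447 ≈ 3.1452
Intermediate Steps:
l = 16/15 ≈ 1.0667
C = 1344 (C = (36*(16/15))*35 = (192/5)*35 = 1344)
C/11522 - 49872/(-4733 - 1*11734) = 1344/11522 - 49872/(-4733 - 1*11734) = 1344*(1/11522) - 49872/(-4733 - 11734) = 96/823 - 49872/(-16467) = 96/823 - 49872*(-1/16467) = 96/823 + 16624/5489 = 14208496/4517447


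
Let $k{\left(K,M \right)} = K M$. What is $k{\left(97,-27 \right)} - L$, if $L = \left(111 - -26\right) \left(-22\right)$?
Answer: $395$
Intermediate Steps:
$L = -3014$ ($L = \left(111 + 26\right) \left(-22\right) = 137 \left(-22\right) = -3014$)
$k{\left(97,-27 \right)} - L = 97 \left(-27\right) - -3014 = -2619 + 3014 = 395$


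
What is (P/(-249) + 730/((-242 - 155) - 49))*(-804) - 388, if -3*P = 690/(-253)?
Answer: 189530208/203599 ≈ 930.90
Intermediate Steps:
P = 10/11 (P = -230/(-253) = -230*(-1)/253 = -⅓*(-30/11) = 10/11 ≈ 0.90909)
(P/(-249) + 730/((-242 - 155) - 49))*(-804) - 388 = ((10/11)/(-249) + 730/((-242 - 155) - 49))*(-804) - 388 = ((10/11)*(-1/249) + 730/(-397 - 49))*(-804) - 388 = (-10/2739 + 730/(-446))*(-804) - 388 = (-10/2739 + 730*(-1/446))*(-804) - 388 = (-10/2739 - 365/223)*(-804) - 388 = -1001965/610797*(-804) - 388 = 268526620/203599 - 388 = 189530208/203599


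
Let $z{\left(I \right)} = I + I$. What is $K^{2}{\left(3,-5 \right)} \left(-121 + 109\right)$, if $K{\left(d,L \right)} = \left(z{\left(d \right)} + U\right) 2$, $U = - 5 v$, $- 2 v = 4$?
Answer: $-12288$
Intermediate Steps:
$z{\left(I \right)} = 2 I$
$v = -2$ ($v = \left(- \frac{1}{2}\right) 4 = -2$)
$U = 10$ ($U = \left(-5\right) \left(-2\right) = 10$)
$K{\left(d,L \right)} = 20 + 4 d$ ($K{\left(d,L \right)} = \left(2 d + 10\right) 2 = \left(10 + 2 d\right) 2 = 20 + 4 d$)
$K^{2}{\left(3,-5 \right)} \left(-121 + 109\right) = \left(20 + 4 \cdot 3\right)^{2} \left(-121 + 109\right) = \left(20 + 12\right)^{2} \left(-12\right) = 32^{2} \left(-12\right) = 1024 \left(-12\right) = -12288$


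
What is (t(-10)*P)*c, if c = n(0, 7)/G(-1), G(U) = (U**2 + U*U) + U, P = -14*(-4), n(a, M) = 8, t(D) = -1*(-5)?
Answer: 2240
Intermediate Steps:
t(D) = 5
P = 56
G(U) = U + 2*U**2 (G(U) = (U**2 + U**2) + U = 2*U**2 + U = U + 2*U**2)
c = 8 (c = 8/((-(1 + 2*(-1)))) = 8/((-(1 - 2))) = 8/((-1*(-1))) = 8/1 = 8*1 = 8)
(t(-10)*P)*c = (5*56)*8 = 280*8 = 2240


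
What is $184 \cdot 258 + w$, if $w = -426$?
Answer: $47046$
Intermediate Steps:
$184 \cdot 258 + w = 184 \cdot 258 - 426 = 47472 - 426 = 47046$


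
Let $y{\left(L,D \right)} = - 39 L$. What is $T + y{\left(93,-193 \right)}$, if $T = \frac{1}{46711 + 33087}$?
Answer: $- \frac{289427345}{79798} \approx -3627.0$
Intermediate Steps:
$T = \frac{1}{79798} \approx 1.2532 \cdot 10^{-5}$
$T + y{\left(93,-193 \right)} = \frac{1}{79798} - 3627 = - \frac{289427345}{79798}$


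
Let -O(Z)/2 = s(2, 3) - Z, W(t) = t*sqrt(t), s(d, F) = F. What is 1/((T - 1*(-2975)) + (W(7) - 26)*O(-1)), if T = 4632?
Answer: 7815/61052273 + 56*sqrt(7)/61052273 ≈ 0.00013043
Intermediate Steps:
W(t) = t**(3/2)
O(Z) = -6 + 2*Z (O(Z) = -2*(3 - Z) = -6 + 2*Z)
1/((T - 1*(-2975)) + (W(7) - 26)*O(-1)) = 1/((4632 - 1*(-2975)) + (7**(3/2) - 26)*(-6 + 2*(-1))) = 1/((4632 + 2975) + (7*sqrt(7) - 26)*(-6 - 2)) = 1/(7607 + (-26 + 7*sqrt(7))*(-8)) = 1/(7607 + (208 - 56*sqrt(7))) = 1/(7815 - 56*sqrt(7))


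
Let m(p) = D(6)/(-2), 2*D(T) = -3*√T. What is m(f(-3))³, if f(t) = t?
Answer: 81*√6/32 ≈ 6.2003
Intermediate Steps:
D(T) = -3*√T/2 (D(T) = (-3*√T)/2 = -3*√T/2)
m(p) = 3*√6/4 (m(p) = -3*√6/2/(-2) = -3*√6/2*(-½) = 3*√6/4)
m(f(-3))³ = (3*√6/4)³ = 81*√6/32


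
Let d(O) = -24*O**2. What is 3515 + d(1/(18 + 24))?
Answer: 516703/147 ≈ 3515.0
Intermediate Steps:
3515 + d(1/(18 + 24)) = 3515 - 24/(18 + 24)**2 = 3515 - 24*(1/42)**2 = 3515 - 24*1/1764 = 3515 - 2/147 = 516703/147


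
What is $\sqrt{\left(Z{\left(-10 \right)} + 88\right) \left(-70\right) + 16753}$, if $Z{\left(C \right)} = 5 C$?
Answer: $\sqrt{14093} \approx 118.71$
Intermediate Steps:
$\sqrt{\left(Z{\left(-10 \right)} + 88\right) \left(-70\right) + 16753} = \sqrt{\left(5 \left(-10\right) + 88\right) \left(-70\right) + 16753} = \sqrt{\left(-50 + 88\right) \left(-70\right) + 16753} = \sqrt{38 \left(-70\right) + 16753} = \sqrt{-2660 + 16753} = \sqrt{14093}$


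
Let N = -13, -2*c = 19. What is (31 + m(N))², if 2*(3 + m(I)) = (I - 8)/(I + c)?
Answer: 182329/225 ≈ 810.35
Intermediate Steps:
c = -19/2 (c = -½*19 = -19/2 ≈ -9.5000)
m(I) = -3 + (-8 + I)/(2*(-19/2 + I)) (m(I) = -3 + ((I - 8)/(I - 19/2))/2 = -3 + ((-8 + I)/(-19/2 + I))/2 = -3 + (-8 + I)/(2*(-19/2 + I)))
(31 + m(N))² = (31 + (49 - 5*(-13))/(-19 + 2*(-13)))² = (31 + (49 + 65)/(-19 - 26))² = (31 + 114/(-45))² = (31 - 1/45*114)² = (31 - 38/15)² = (427/15)² = 182329/225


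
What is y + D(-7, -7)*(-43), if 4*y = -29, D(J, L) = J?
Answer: 1175/4 ≈ 293.75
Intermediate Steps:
y = -29/4 (y = (1/4)*(-29) = -29/4 ≈ -7.2500)
y + D(-7, -7)*(-43) = -29/4 - 7*(-43) = -29/4 + 301 = 1175/4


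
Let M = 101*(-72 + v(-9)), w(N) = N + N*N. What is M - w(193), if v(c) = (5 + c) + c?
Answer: -46027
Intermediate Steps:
w(N) = N + N²
v(c) = 5 + 2*c
M = -8585 (M = 101*(-72 + (5 + 2*(-9))) = 101*(-72 + (5 - 18)) = 101*(-72 - 13) = 101*(-85) = -8585)
M - w(193) = -8585 - 193*(1 + 193) = -8585 - 193*194 = -8585 - 1*37442 = -8585 - 37442 = -46027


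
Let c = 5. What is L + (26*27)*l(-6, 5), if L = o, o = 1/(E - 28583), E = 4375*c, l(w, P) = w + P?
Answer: -4709017/6708 ≈ -702.00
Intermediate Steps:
l(w, P) = P + w
E = 21875 (E = 4375*5 = 21875)
o = -1/6708 (o = 1/(21875 - 28583) = 1/(-6708) = -1/6708 ≈ -0.00014908)
L = -1/6708 ≈ -0.00014908
L + (26*27)*l(-6, 5) = -1/6708 + (26*27)*(5 - 6) = -1/6708 + 702*(-1) = -1/6708 - 702 = -4709017/6708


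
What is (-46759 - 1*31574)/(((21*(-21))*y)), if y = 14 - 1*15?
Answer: -26111/147 ≈ -177.63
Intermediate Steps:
y = -1 (y = 14 - 15 = -1)
(-46759 - 1*31574)/(((21*(-21))*y)) = (-46759 - 1*31574)/(((21*(-21))*(-1))) = (-46759 - 31574)/((-441*(-1))) = -78333/441 = -78333*1/441 = -26111/147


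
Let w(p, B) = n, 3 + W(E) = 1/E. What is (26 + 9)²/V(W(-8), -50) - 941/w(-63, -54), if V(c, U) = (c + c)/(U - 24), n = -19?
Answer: 276517/19 ≈ 14554.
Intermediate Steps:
W(E) = -3 + 1/E
w(p, B) = -19
V(c, U) = 2*c/(-24 + U) (V(c, U) = (2*c)/(-24 + U) = 2*c/(-24 + U))
(26 + 9)²/V(W(-8), -50) - 941/w(-63, -54) = (26 + 9)²/((2*(-3 + 1/(-8))/(-24 - 50))) - 941/(-19) = 35²/((2*(-3 - ⅛)/(-74))) - 941*(-1/19) = 1225/((2*(-25/8)*(-1/74))) + 941/19 = 1225/(25/296) + 941/19 = 1225*(296/25) + 941/19 = 14504 + 941/19 = 276517/19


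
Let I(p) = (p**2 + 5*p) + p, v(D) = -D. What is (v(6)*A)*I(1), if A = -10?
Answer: 420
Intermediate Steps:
I(p) = p**2 + 6*p
(v(6)*A)*I(1) = (-1*6*(-10))*(1*(6 + 1)) = (-6*(-10))*(1*7) = 60*7 = 420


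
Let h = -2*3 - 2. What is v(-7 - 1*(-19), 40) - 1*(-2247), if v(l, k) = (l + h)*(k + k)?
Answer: 2567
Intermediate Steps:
h = -8 (h = -6 - 2 = -8)
v(l, k) = 2*k*(-8 + l) (v(l, k) = (l - 8)*(k + k) = (-8 + l)*(2*k) = 2*k*(-8 + l))
v(-7 - 1*(-19), 40) - 1*(-2247) = 2*40*(-8 + (-7 - 1*(-19))) - 1*(-2247) = 2*40*(-8 + (-7 + 19)) + 2247 = 2*40*(-8 + 12) + 2247 = 2*40*4 + 2247 = 320 + 2247 = 2567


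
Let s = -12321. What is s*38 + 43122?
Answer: -425076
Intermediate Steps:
s*38 + 43122 = -12321*38 + 43122 = -468198 + 43122 = -425076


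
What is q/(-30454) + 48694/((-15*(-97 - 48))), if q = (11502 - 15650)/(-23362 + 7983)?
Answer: 11402963239952/509332871775 ≈ 22.388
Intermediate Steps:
q = 4148/15379 (q = -4148/(-15379) = -4148*(-1/15379) = 4148/15379 ≈ 0.26972)
q/(-30454) + 48694/((-15*(-97 - 48))) = (4148/15379)/(-30454) + 48694/((-15*(-97 - 48))) = (4148/15379)*(-1/30454) + 48694/((-15*(-145))) = -2074/234176033 + 48694/2175 = 11402963239952/509332871775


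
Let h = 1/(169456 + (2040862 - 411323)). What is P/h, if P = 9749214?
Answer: 17538787239930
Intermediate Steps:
h = 1/1798995 (h = 1/(169456 + 1629539) = 1/1798995 ≈ 5.5587e-7)
P/h = 9749214/(1/1798995) = 9749214*1798995 = 17538787239930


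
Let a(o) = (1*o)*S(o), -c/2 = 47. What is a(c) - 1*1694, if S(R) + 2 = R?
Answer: 7330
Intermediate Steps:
c = -94 (c = -2*47 = -94)
S(R) = -2 + R
a(o) = o*(-2 + o) (a(o) = (1*o)*(-2 + o) = o*(-2 + o))
a(c) - 1*1694 = -94*(-2 - 94) - 1*1694 = -94*(-96) - 1694 = 9024 - 1694 = 7330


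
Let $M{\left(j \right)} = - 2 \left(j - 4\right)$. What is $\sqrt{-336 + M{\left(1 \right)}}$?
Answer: $i \sqrt{330} \approx 18.166 i$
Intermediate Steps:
$M{\left(j \right)} = 8 - 2 j$ ($M{\left(j \right)} = - 2 \left(-4 + j\right) = 8 - 2 j$)
$\sqrt{-336 + M{\left(1 \right)}} = \sqrt{-336 + \left(8 - 2\right)} = \sqrt{-336 + 6} = \sqrt{-330} = i \sqrt{330}$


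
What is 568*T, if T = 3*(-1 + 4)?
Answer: 5112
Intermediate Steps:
T = 9 (T = 3*3 = 9)
568*T = 568*9 = 5112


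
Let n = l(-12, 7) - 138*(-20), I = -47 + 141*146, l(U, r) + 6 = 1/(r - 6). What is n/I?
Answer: 145/1081 ≈ 0.13414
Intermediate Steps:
l(U, r) = -6 + 1/(-6 + r) (l(U, r) = -6 + 1/(r - 6) = -6 + 1/(-6 + r))
I = 20539 (I = -47 + 20586 = 20539)
n = 2755 (n = (37 - 6*7)/(-6 + 7) - 138*(-20) = (37 - 42)/1 + 2760 = 1*(-5) + 2760 = -5 + 2760 = 2755)
n/I = 2755/20539 = 2755*(1/20539) = 145/1081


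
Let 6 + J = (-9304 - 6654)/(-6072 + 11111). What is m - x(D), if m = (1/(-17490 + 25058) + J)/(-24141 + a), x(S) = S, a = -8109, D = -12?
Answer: 4919551133339/409952884000 ≈ 12.000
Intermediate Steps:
J = -46192/5039 (J = -6 + (-9304 - 6654)/(-6072 + 11111) = -6 - 15958/5039 = -46192/5039 ≈ -9.1669)
m = 116525339/409952884000 (m = (1/(-17490 + 25058) - 46192/5039)/(-24141 - 8109) = (1/7568 - 46192/5039)/(-32250) = (1/7568 - 46192/5039)*(-1/32250) = -349576017/38135152*(-1/32250) = 116525339/409952884000 ≈ 0.00028424)
m - x(D) = 116525339/409952884000 - 1*(-12) = 116525339/409952884000 + 12 = 4919551133339/409952884000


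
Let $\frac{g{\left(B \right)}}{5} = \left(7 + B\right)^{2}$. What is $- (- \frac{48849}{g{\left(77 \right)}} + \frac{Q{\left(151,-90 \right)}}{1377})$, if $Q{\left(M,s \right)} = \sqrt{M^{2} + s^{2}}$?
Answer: $\frac{16283}{11760} - \frac{\sqrt{30901}}{1377} \approx 1.257$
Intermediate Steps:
$g{\left(B \right)} = 5 \left(7 + B\right)^{2}$
$- (- \frac{48849}{g{\left(77 \right)}} + \frac{Q{\left(151,-90 \right)}}{1377}) = - (- \frac{48849}{5 \left(7 + 77\right)^{2}} + \frac{\sqrt{151^{2} + \left(-90\right)^{2}}}{1377}) = - (- \frac{48849}{5 \cdot 84^{2}} + \sqrt{22801 + 8100} \cdot \frac{1}{1377}) = - (- \frac{48849}{5 \cdot 7056} + \sqrt{30901} \cdot \frac{1}{1377}) = - (- \frac{48849}{35280} + \frac{\sqrt{30901}}{1377}) = - (\left(-48849\right) \frac{1}{35280} + \frac{\sqrt{30901}}{1377}) = - (- \frac{16283}{11760} + \frac{\sqrt{30901}}{1377}) = \frac{16283}{11760} - \frac{\sqrt{30901}}{1377}$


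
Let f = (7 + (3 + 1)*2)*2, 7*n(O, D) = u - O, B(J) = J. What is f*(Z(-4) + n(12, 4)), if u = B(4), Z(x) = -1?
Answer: -450/7 ≈ -64.286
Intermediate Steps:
u = 4
n(O, D) = 4/7 - O/7 (n(O, D) = (4 - O)/7 = 4/7 - O/7)
f = 30 (f = (7 + 4*2)*2 = (7 + 8)*2 = 15*2 = 30)
f*(Z(-4) + n(12, 4)) = 30*(-1 + (4/7 - 1/7*12)) = 30*(-1 + (4/7 - 12/7)) = 30*(-1 - 8/7) = 30*(-15/7) = -450/7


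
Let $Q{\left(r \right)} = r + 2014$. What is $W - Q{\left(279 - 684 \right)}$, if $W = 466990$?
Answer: $465381$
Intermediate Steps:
$Q{\left(r \right)} = 2014 + r$
$W - Q{\left(279 - 684 \right)} = 466990 - \left(2014 + \left(279 - 684\right)\right) = 466990 - \left(2014 - 405\right) = 466990 - 1609 = 465381$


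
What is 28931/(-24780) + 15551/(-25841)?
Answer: -161851393/91477140 ≈ -1.7693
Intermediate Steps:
28931/(-24780) + 15551/(-25841) = 28931*(-1/24780) + 15551*(-1/25841) = -4133/3540 - 15551/25841 = -161851393/91477140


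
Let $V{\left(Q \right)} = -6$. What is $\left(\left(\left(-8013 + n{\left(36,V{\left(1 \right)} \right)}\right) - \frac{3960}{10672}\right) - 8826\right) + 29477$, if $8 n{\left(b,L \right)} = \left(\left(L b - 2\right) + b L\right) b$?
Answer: $\frac{14253295}{1334} \approx 10685.0$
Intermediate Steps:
$n{\left(b,L \right)} = \frac{b \left(-2 + 2 L b\right)}{8}$ ($n{\left(b,L \right)} = \frac{\left(\left(L b - 2\right) + b L\right) b}{8} = \frac{\left(\left(-2 + L b\right) + L b\right) b}{8} = \frac{\left(-2 + 2 L b\right) b}{8} = \frac{b \left(-2 + 2 L b\right)}{8}$)
$\left(\left(\left(-8013 + n{\left(36,V{\left(1 \right)} \right)}\right) - \frac{3960}{10672}\right) - 8826\right) + 29477 = \left(\left(\left(-8013 + \frac{1}{4} \cdot 36 \left(-1 - 216\right)\right) - \frac{3960}{10672}\right) - 8826\right) + 29477 = \left(\left(\left(-8013 + \frac{1}{4} \cdot 36 \left(-1 - 216\right)\right) - \frac{495}{1334}\right) - 8826\right) + 29477 = \left(\left(\left(-8013 + \frac{1}{4} \cdot 36 \left(-217\right)\right) - \frac{495}{1334}\right) - 8826\right) + 29477 = \left(\left(\left(-8013 - 1953\right) - \frac{495}{1334}\right) - 8826\right) + 29477 = \left(\left(-9966 - \frac{495}{1334}\right) - 8826\right) + 29477 = \left(- \frac{13295139}{1334} - 8826\right) + 29477 = - \frac{25069023}{1334} + 29477 = \frac{14253295}{1334}$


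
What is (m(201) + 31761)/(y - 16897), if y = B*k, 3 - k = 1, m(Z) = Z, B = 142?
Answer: -31962/16613 ≈ -1.9239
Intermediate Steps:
k = 2 (k = 3 - 1*1 = 3 - 1 = 2)
y = 284 (y = 142*2 = 284)
(m(201) + 31761)/(y - 16897) = (201 + 31761)/(284 - 16897) = 31962/(-16613) = 31962*(-1/16613) = -31962/16613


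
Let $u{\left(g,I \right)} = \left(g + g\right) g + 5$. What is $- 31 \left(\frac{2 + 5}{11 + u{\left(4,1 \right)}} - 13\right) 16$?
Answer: $\frac{19127}{3} \approx 6375.7$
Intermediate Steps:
$u{\left(g,I \right)} = 5 + 2 g^{2}$ ($u{\left(g,I \right)} = 2 g g + 5 = 2 g^{2} + 5 = 5 + 2 g^{2}$)
$- 31 \left(\frac{2 + 5}{11 + u{\left(4,1 \right)}} - 13\right) 16 = - 31 \left(\frac{2 + 5}{11 + \left(5 + 2 \cdot 4^{2}\right)} - 13\right) 16 = - 31 \left(\frac{7}{11 + \left(5 + 2 \cdot 16\right)} - 13\right) 16 = - 31 \left(\frac{7}{11 + \left(5 + 32\right)} - 13\right) 16 = - 31 \left(\frac{7}{11 + 37} - 13\right) 16 = - 31 \left(\frac{7}{48} - 13\right) 16 = \left(-31\right) \left(- \frac{617}{48}\right) 16 = \frac{19127}{48} \cdot 16 = \frac{19127}{3}$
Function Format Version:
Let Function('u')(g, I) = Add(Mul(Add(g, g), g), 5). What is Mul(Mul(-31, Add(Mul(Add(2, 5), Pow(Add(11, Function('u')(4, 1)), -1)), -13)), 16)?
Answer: Rational(19127, 3) ≈ 6375.7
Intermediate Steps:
Function('u')(g, I) = Add(5, Mul(2, Pow(g, 2))) (Function('u')(g, I) = Add(Mul(Mul(2, g), g), 5) = Add(Mul(2, Pow(g, 2)), 5) = Add(5, Mul(2, Pow(g, 2))))
Mul(Mul(-31, Add(Mul(Add(2, 5), Pow(Add(11, Function('u')(4, 1)), -1)), -13)), 16) = Mul(Mul(-31, Add(Mul(Add(2, 5), Pow(Add(11, Add(5, Mul(2, Pow(4, 2)))), -1)), -13)), 16) = Mul(Mul(-31, Add(Mul(7, Pow(Add(11, Add(5, Mul(2, 16))), -1)), -13)), 16) = Mul(Mul(-31, Add(Mul(7, Pow(Add(11, Add(5, 32)), -1)), -13)), 16) = Mul(Mul(-31, Add(Mul(7, Pow(Add(11, 37), -1)), -13)), 16) = Mul(Mul(-31, Add(Mul(7, Pow(48, -1)), -13)), 16) = Mul(Mul(-31, Add(Mul(7, Rational(1, 48)), -13)), 16) = Mul(Mul(-31, Add(Rational(7, 48), -13)), 16) = Mul(Mul(-31, Rational(-617, 48)), 16) = Mul(Rational(19127, 48), 16) = Rational(19127, 3)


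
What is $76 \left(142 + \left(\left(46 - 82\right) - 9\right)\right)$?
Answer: $7372$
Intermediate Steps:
$76 \left(142 + \left(\left(46 - 82\right) - 9\right)\right) = 76 \left(142 - 45\right) = 76 \cdot 97 = 7372$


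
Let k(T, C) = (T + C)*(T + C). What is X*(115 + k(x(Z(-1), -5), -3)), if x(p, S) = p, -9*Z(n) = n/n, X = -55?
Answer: -555445/81 ≈ -6857.3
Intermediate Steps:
Z(n) = -⅑ (Z(n) = -n/(9*n) = -⅑*1 = -⅑)
k(T, C) = (C + T)² (k(T, C) = (C + T)*(C + T) = (C + T)²)
X*(115 + k(x(Z(-1), -5), -3)) = -55*(115 + (-3 - ⅑)²) = -55*(115 + (-28/9)²) = -55*(115 + 784/81) = -55*10099/81 = -555445/81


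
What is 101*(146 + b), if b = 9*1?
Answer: 15655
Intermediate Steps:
b = 9
101*(146 + b) = 101*(146 + 9) = 101*155 = 15655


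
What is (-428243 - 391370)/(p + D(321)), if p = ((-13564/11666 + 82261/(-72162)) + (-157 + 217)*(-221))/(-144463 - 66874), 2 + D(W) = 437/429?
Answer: 548740924561613705922/615012388015477 ≈ 8.9224e+5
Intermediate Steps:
D(W) = -421/429 (D(W) = -2 + 437/429 = -421/429)
p = 293809525003/4681903682358 (p = ((-13564*1/11666 + 82261*(-1/72162)) + 60*(-221))/(-211337) = ((-6782/5833 - 82261/72162) - 13260)*(-1/211337) = (-51012163/22153734 - 13260)*(-1/211337) = -293809525003/22153734*(-1/211337) = 293809525003/4681903682358 ≈ 0.062754)
(-428243 - 391370)/(p + D(321)) = (-428243 - 391370)/(293809525003/4681903682358 - 421/429) = -819613/(-615012388015477/669512226577194) = -819613*(-669512226577194/615012388015477) = 548740924561613705922/615012388015477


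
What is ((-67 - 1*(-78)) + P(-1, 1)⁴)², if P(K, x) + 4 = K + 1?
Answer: 71289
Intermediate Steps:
P(K, x) = -3 + K (P(K, x) = -4 + (K + 1) = -4 + (1 + K) = -3 + K)
((-67 - 1*(-78)) + P(-1, 1)⁴)² = ((-67 - 1*(-78)) + (-3 - 1)⁴)² = ((-67 + 78) + (-4)⁴)² = (11 + 256)² = 267² = 71289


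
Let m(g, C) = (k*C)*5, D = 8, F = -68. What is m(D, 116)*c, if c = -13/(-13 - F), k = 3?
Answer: -4524/11 ≈ -411.27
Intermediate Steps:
m(g, C) = 15*C (m(g, C) = (3*C)*5 = 15*C)
c = -13/55 (c = -13/(-13 - 1*(-68)) = -13/(-13 + 68) = -13/55 ≈ -0.23636)
m(D, 116)*c = (15*116)*(-13/55) = 1740*(-13/55) = -4524/11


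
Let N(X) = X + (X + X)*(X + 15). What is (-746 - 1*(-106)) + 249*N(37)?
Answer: 966725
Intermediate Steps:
N(X) = X + 2*X*(15 + X) (N(X) = X + (2*X)*(15 + X) = X + 2*X*(15 + X))
(-746 - 1*(-106)) + 249*N(37) = (-746 - 1*(-106)) + 249*(37*(31 + 2*37)) = (-746 + 106) + 249*(37*(31 + 74)) = -640 + 249*(37*105) = -640 + 249*3885 = -640 + 967365 = 966725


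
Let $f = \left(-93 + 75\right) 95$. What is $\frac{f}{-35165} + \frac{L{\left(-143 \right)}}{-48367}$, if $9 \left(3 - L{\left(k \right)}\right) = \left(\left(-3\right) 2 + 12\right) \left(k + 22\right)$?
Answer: $\frac{47859259}{1020495333} \approx 0.046898$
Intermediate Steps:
$f = -1710$ ($f = \left(-18\right) 95 = -1710$)
$L{\left(k \right)} = - \frac{35}{3} - \frac{2 k}{3}$ ($L{\left(k \right)} = 3 - \frac{\left(\left(-3\right) 2 + 12\right) \left(k + 22\right)}{9} = 3 - \frac{\left(-6 + 12\right) \left(22 + k\right)}{9} = 3 - \frac{6 \left(22 + k\right)}{9} = 3 - \frac{132 + 6 k}{9} = 3 - \left(\frac{44}{3} + \frac{2 k}{3}\right) = - \frac{35}{3} - \frac{2 k}{3}$)
$\frac{f}{-35165} + \frac{L{\left(-143 \right)}}{-48367} = - \frac{1710}{-35165} + \frac{- \frac{35}{3} - - \frac{286}{3}}{-48367} = \left(-1710\right) \left(- \frac{1}{35165}\right) + \left(- \frac{35}{3} + \frac{286}{3}\right) \left(- \frac{1}{48367}\right) = \frac{342}{7033} + \frac{251}{3} \left(- \frac{1}{48367}\right) = \frac{342}{7033} - \frac{251}{145101} = \frac{47859259}{1020495333}$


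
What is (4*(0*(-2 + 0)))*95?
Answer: 0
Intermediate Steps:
(4*(0*(-2 + 0)))*95 = (4*(0*(-2)))*95 = (4*0)*95 = 0*95 = 0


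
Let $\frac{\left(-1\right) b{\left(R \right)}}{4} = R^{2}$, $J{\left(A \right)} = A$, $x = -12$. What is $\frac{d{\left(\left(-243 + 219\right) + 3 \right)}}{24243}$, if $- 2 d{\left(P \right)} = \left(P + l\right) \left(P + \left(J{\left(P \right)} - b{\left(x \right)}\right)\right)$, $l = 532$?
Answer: $- \frac{45479}{8081} \approx -5.6279$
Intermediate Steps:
$b{\left(R \right)} = - 4 R^{2}$
$d{\left(P \right)} = - \frac{\left(532 + P\right) \left(576 + 2 P\right)}{2}$ ($d{\left(P \right)} = - \frac{\left(P + 532\right) \left(P + \left(P - - 4 \left(-12\right)^{2}\right)\right)}{2} = - \frac{\left(532 + P\right) \left(P + \left(P - \left(-4\right) 144\right)\right)}{2} = - \frac{\left(532 + P\right) \left(P + \left(P - -576\right)\right)}{2} = - \frac{\left(532 + P\right) \left(P + \left(P + 576\right)\right)}{2} = - \frac{\left(532 + P\right) \left(P + \left(576 + P\right)\right)}{2} = - \frac{\left(532 + P\right) \left(576 + 2 P\right)}{2}$)
$\frac{d{\left(\left(-243 + 219\right) + 3 \right)}}{24243} = \frac{-153216 - \left(\left(-243 + 219\right) + 3\right)^{2} - 820 \left(\left(-243 + 219\right) + 3\right)}{24243} = \left(-153216 - \left(-24 + 3\right)^{2} - 820 \left(-24 + 3\right)\right) \frac{1}{24243} = \left(-153216 - \left(-21\right)^{2} - -17220\right) \frac{1}{24243} = \left(-153216 - 441 + 17220\right) \frac{1}{24243} = \left(-136437\right) \frac{1}{24243} = - \frac{45479}{8081}$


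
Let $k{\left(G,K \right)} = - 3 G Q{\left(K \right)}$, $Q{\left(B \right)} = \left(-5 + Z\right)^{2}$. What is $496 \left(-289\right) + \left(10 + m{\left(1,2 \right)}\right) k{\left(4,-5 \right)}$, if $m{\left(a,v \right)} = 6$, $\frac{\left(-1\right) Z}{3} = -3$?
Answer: $-146416$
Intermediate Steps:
$Z = 9$ ($Z = \left(-3\right) \left(-3\right) = 9$)
$Q{\left(B \right)} = 16$ ($Q{\left(B \right)} = \left(-5 + 9\right)^{2} = 4^{2} = 16$)
$k{\left(G,K \right)} = - 48 G$ ($k{\left(G,K \right)} = - 3 G 16 = - 48 G$)
$496 \left(-289\right) + \left(10 + m{\left(1,2 \right)}\right) k{\left(4,-5 \right)} = 496 \left(-289\right) + \left(10 + 6\right) \left(\left(-48\right) 4\right) = -143344 + 16 \left(-192\right) = -143344 - 3072 = -146416$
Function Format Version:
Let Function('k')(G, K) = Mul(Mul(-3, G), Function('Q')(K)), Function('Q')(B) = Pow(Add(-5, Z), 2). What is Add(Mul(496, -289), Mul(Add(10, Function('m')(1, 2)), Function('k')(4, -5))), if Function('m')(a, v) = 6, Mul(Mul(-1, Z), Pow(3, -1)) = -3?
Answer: -146416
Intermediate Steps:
Z = 9 (Z = Mul(-3, -3) = 9)
Function('Q')(B) = 16 (Function('Q')(B) = Pow(Add(-5, 9), 2) = Pow(4, 2) = 16)
Function('k')(G, K) = Mul(-48, G) (Function('k')(G, K) = Mul(Mul(-3, G), 16) = Mul(-48, G))
Add(Mul(496, -289), Mul(Add(10, Function('m')(1, 2)), Function('k')(4, -5))) = Add(Mul(496, -289), Mul(Add(10, 6), Mul(-48, 4))) = Add(-143344, Mul(16, -192)) = Add(-143344, -3072) = -146416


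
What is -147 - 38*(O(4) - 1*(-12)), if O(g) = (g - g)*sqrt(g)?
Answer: -603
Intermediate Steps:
O(g) = 0 (O(g) = 0*sqrt(g) = 0)
-147 - 38*(O(4) - 1*(-12)) = -147 - 38*(0 - 1*(-12)) = -147 - 38*(0 + 12) = -147 - 38*12 = -147 - 456 = -603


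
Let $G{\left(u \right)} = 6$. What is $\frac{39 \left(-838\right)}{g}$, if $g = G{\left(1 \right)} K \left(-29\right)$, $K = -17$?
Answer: $- \frac{5447}{493} \approx -11.049$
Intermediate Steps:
$g = 2958$ ($g = 6 \left(-17\right) \left(-29\right) = \left(-102\right) \left(-29\right) = 2958$)
$\frac{39 \left(-838\right)}{g} = \frac{39 \left(-838\right)}{2958} = \left(-32682\right) \frac{1}{2958} = - \frac{5447}{493}$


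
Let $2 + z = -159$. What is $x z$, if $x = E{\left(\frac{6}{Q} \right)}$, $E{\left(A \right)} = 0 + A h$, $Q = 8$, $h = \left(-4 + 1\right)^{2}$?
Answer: $- \frac{4347}{4} \approx -1086.8$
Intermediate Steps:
$h = 9$ ($h = \left(-3\right)^{2} = 9$)
$z = -161$ ($z = -2 - 159 = -161$)
$E{\left(A \right)} = 9 A$ ($E{\left(A \right)} = 0 + A 9 = 0 + 9 A = 9 A$)
$x = \frac{27}{4}$ ($x = 9 \cdot \frac{6}{8} = 9 \cdot 6 \cdot \frac{1}{8} = 9 \cdot \frac{3}{4} = \frac{27}{4} \approx 6.75$)
$x z = \frac{27}{4} \left(-161\right) = - \frac{4347}{4}$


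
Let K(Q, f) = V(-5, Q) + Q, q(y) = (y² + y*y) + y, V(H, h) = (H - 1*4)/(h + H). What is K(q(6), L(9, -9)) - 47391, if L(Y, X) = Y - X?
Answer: -3453858/73 ≈ -47313.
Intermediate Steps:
V(H, h) = (-4 + H)/(H + h) (V(H, h) = (H - 4)/(H + h) = (-4 + H)/(H + h))
q(y) = y + 2*y² (q(y) = (y² + y²) + y = 2*y² + y = y + 2*y²)
K(Q, f) = Q - 9/(-5 + Q) (K(Q, f) = (-4 - 5)/(-5 + Q) + Q = -9/(-5 + Q) + Q = Q - 9/(-5 + Q))
K(q(6), L(9, -9)) - 47391 = (-9 + (6*(1 + 2*6))*(-5 + 6*(1 + 2*6)))/(-5 + 6*(1 + 2*6)) - 47391 = (-9 + (6*(1 + 12))*(-5 + 6*(1 + 12)))/(-5 + 6*(1 + 12)) - 47391 = (-9 + (6*13)*(-5 + 6*13))/(-5 + 6*13) - 47391 = (-9 + 78*(-5 + 78))/(-5 + 78) - 47391 = (-9 + 78*73)/73 - 47391 = (-9 + 5694)/73 - 47391 = (1/73)*5685 - 47391 = 5685/73 - 47391 = -3453858/73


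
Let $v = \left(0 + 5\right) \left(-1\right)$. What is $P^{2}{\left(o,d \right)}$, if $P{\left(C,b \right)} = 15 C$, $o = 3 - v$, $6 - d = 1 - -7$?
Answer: $14400$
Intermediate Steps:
$v = -5$ ($v = 5 \left(-1\right) = -5$)
$d = -2$ ($d = 6 - \left(1 - -7\right) = 6 - \left(1 + 7\right) = 6 - 8 = -2$)
$o = 8$ ($o = 3 - -5 = 3 + 5 = 8$)
$P^{2}{\left(o,d \right)} = \left(15 \cdot 8\right)^{2} = 120^{2} = 14400$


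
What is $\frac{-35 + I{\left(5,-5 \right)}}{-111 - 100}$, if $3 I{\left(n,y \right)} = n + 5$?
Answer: $\frac{95}{633} \approx 0.15008$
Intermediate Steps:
$I{\left(n,y \right)} = \frac{5}{3} + \frac{n}{3}$ ($I{\left(n,y \right)} = \frac{n + 5}{3} = \frac{5 + n}{3} = \frac{5}{3} + \frac{n}{3}$)
$\frac{-35 + I{\left(5,-5 \right)}}{-111 - 100} = \frac{-35 + \left(\frac{5}{3} + \frac{1}{3} \cdot 5\right)}{-111 - 100} = \frac{-35 + \left(\frac{5}{3} + \frac{5}{3}\right)}{-211} = \left(-35 + \frac{10}{3}\right) \left(- \frac{1}{211}\right) = \left(- \frac{95}{3}\right) \left(- \frac{1}{211}\right) = \frac{95}{633}$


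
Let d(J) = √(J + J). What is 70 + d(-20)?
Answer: 70 + 2*I*√10 ≈ 70.0 + 6.3246*I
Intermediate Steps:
d(J) = √2*√J (d(J) = √(2*J) = √2*√J)
70 + d(-20) = 70 + √2*√(-20) = 70 + √2*(2*I*√5) = 70 + 2*I*√10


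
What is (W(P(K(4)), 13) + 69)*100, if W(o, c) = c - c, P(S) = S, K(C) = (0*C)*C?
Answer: 6900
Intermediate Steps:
K(C) = 0 (K(C) = 0*C = 0)
W(o, c) = 0
(W(P(K(4)), 13) + 69)*100 = (0 + 69)*100 = 69*100 = 6900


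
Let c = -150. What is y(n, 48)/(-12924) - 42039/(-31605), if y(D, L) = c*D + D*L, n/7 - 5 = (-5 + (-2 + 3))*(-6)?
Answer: 66540287/22692390 ≈ 2.9323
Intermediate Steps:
n = 203 (n = 35 + 7*((-5 + (-2 + 3))*(-6)) = 35 + 7*((-5 + 1)*(-6)) = 35 + 7*(-4*(-6)) = 35 + 7*24 = 35 + 168 = 203)
y(D, L) = -150*D + D*L
y(n, 48)/(-12924) - 42039/(-31605) = (203*(-150 + 48))/(-12924) - 42039/(-31605) = (203*(-102))*(-1/12924) - 42039*(-1/31605) = -20706*(-1/12924) + 14013/10535 = 3451/2154 + 14013/10535 = 66540287/22692390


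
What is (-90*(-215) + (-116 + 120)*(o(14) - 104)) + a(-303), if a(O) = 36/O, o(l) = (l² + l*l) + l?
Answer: 2076346/101 ≈ 20558.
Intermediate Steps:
o(l) = l + 2*l² (o(l) = (l² + l²) + l = 2*l² + l = l + 2*l²)
(-90*(-215) + (-116 + 120)*(o(14) - 104)) + a(-303) = (-90*(-215) + (-116 + 120)*(14*(1 + 2*14) - 104)) + 36/(-303) = (19350 + 4*(14*(1 + 28) - 104)) + 36*(-1/303) = (19350 + 4*(14*29 - 104)) - 12/101 = (19350 + 4*(406 - 104)) - 12/101 = (19350 + 4*302) - 12/101 = (19350 + 1208) - 12/101 = 20558 - 12/101 = 2076346/101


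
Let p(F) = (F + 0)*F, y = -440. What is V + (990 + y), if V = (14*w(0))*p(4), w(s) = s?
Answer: 550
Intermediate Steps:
p(F) = F² (p(F) = F*F = F²)
V = 0 (V = (14*0)*4² = 0*16 = 0)
V + (990 + y) = 0 + (990 - 440) = 0 + 550 = 550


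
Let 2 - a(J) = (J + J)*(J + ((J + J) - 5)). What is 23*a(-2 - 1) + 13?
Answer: -1873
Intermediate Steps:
a(J) = 2 - 2*J*(-5 + 3*J) (a(J) = 2 - (J + J)*(J + ((J + J) - 5)) = 2 - 2*J*(J + (2*J - 5)) = 2 - 2*J*(J + (-5 + 2*J)) = 2 - 2*J*(-5 + 3*J))
23*a(-2 - 1) + 13 = 23*(2 - 6*(-2 - 1)² + 10*(-2 - 1)) + 13 = 23*(2 - 6*(-3)² + 10*(-3)) + 13 = 23*(2 - 6*9 - 30) + 13 = 23*(2 - 54 - 30) + 13 = 23*(-82) + 13 = -1886 + 13 = -1873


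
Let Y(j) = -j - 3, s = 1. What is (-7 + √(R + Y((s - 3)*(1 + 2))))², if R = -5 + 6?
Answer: 25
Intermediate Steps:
R = 1
Y(j) = -3 - j
(-7 + √(R + Y((s - 3)*(1 + 2))))² = (-7 + √(1 + (-3 - (1 - 3)*(1 + 2))))² = (-7 + √(1 + (-3 - (-2)*3)))² = (-7 + √(1 + (-3 - 1*(-6))))² = (-7 + √(1 + (-3 + 6)))² = (-7 + √(1 + 3))² = (-7 + √4)² = (-7 + 2)² = (-5)² = 25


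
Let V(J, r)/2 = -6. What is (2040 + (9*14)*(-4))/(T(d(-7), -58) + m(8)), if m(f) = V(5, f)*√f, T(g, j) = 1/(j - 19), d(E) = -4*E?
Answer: 118272/6830207 - 218566656*√2/6830207 ≈ -45.238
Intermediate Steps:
V(J, r) = -12 (V(J, r) = 2*(-6) = -12)
T(g, j) = 1/(-19 + j)
m(f) = -12*√f
(2040 + (9*14)*(-4))/(T(d(-7), -58) + m(8)) = (2040 + (9*14)*(-4))/(1/(-19 - 58) - 24*√2) = (2040 + 126*(-4))/(1/(-77) - 24*√2) = (2040 - 504)/(-1/77 - 24*√2) = 1536/(-1/77 - 24*√2)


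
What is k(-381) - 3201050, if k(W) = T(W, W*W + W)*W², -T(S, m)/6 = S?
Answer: 328636996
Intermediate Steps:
T(S, m) = -6*S
k(W) = -6*W³ (k(W) = (-6*W)*W² = -6*W³)
k(-381) - 3201050 = -6*(-381)³ - 3201050 = -6*(-55306341) - 3201050 = 331838046 - 3201050 = 328636996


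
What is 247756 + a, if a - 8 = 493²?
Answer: 490813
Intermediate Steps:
a = 243057 (a = 8 + 493² = 8 + 243049 = 243057)
247756 + a = 247756 + 243057 = 490813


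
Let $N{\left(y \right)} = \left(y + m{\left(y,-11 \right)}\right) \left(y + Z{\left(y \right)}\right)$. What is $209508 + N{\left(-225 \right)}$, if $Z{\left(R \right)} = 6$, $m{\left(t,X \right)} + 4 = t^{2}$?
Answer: $-10827216$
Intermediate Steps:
$m{\left(t,X \right)} = -4 + t^{2}$
$N{\left(y \right)} = \left(6 + y\right) \left(-4 + y + y^{2}\right)$ ($N{\left(y \right)} = \left(y + \left(-4 + y^{2}\right)\right) \left(y + 6\right) = \left(-4 + y + y^{2}\right) \left(6 + y\right) = \left(6 + y\right) \left(-4 + y + y^{2}\right)$)
$209508 + N{\left(-225 \right)} = 209508 + \left(-24 + \left(-225\right)^{3} + 2 \left(-225\right) + 7 \left(-225\right)^{2}\right) = 209508 - 11036724 = -10827216$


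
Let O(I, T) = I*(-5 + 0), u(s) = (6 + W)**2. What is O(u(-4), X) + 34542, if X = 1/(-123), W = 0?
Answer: 34362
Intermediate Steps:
u(s) = 36 (u(s) = (6 + 0)**2 = 6**2 = 36)
X = -1/123 ≈ -0.0081301
O(I, T) = -5*I (O(I, T) = I*(-5) = -5*I)
O(u(-4), X) + 34542 = -5*36 + 34542 = -180 + 34542 = 34362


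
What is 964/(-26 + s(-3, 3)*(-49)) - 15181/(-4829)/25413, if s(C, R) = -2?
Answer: 9858547705/736316262 ≈ 13.389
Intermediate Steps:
964/(-26 + s(-3, 3)*(-49)) - 15181/(-4829)/25413 = 964/(-26 - 2*(-49)) - 15181/(-4829)/25413 = 964/(-26 + 98) - 15181*(-1/4829)*(1/25413) = 964/72 + (15181/4829)*(1/25413) = 964*(1/72) + 15181/122719377 = 241/18 + 15181/122719377 = 9858547705/736316262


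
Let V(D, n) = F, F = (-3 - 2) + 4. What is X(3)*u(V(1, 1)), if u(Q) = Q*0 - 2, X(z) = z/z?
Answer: -2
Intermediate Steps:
F = -1 (F = -5 + 4 = -1)
X(z) = 1
V(D, n) = -1
u(Q) = -2 (u(Q) = 0 - 2 = -2)
X(3)*u(V(1, 1)) = 1*(-2) = -2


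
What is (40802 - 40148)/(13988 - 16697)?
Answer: -218/903 ≈ -0.24142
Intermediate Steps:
(40802 - 40148)/(13988 - 16697) = 654/(-2709) = 654*(-1/2709) = -218/903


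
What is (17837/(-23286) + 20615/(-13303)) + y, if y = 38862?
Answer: 12037706570695/309773658 ≈ 38860.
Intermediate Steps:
(17837/(-23286) + 20615/(-13303)) + y = (17837/(-23286) + 20615/(-13303)) + 38862 = (17837*(-1/23286) + 20615*(-1/13303)) + 38862 = (-17837/23286 - 20615/13303) + 38862 = -717326501/309773658 + 38862 = 12037706570695/309773658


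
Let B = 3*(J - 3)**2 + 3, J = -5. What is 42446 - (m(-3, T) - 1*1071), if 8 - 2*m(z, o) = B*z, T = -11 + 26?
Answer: 86441/2 ≈ 43221.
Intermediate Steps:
T = 15
B = 195 (B = 3*(-5 - 3)**2 + 3 = 3*(-8)**2 + 3 = 3*64 + 3 = 192 + 3 = 195)
m(z, o) = 4 - 195*z/2
42446 - (m(-3, T) - 1*1071) = 42446 - ((4 - 195/2*(-3)) - 1*1071) = 42446 - ((4 + 585/2) - 1071) = 42446 - (593/2 - 1071) = 42446 - 1*(-1549/2) = 42446 + 1549/2 = 86441/2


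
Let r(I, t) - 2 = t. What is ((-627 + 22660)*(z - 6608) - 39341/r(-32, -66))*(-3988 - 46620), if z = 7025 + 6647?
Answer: -31506866019967/4 ≈ -7.8767e+12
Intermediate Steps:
r(I, t) = 2 + t
z = 13672
((-627 + 22660)*(z - 6608) - 39341/r(-32, -66))*(-3988 - 46620) = ((-627 + 22660)*(13672 - 6608) - 39341/(2 - 66))*(-3988 - 46620) = (22033*7064 - 39341/(-64))*(-50608) = (155641112 - 39341*(-1/64))*(-50608) = (155641112 + 39341/64)*(-50608) = (9961070509/64)*(-50608) = -31506866019967/4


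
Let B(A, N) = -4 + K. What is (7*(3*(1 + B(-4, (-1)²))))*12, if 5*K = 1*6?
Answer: -2268/5 ≈ -453.60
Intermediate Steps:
K = 6/5 (K = (1*6)/5 = (⅕)*6 = 6/5 ≈ 1.2000)
B(A, N) = -14/5 (B(A, N) = -4 + 6/5 = -14/5)
(7*(3*(1 + B(-4, (-1)²))))*12 = (7*(3*(1 - 14/5)))*12 = (7*(3*(-9/5)))*12 = (7*(-27/5))*12 = -189/5*12 = -2268/5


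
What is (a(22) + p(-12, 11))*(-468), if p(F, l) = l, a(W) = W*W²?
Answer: -4988412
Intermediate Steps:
a(W) = W³
(a(22) + p(-12, 11))*(-468) = (22³ + 11)*(-468) = (10648 + 11)*(-468) = 10659*(-468) = -4988412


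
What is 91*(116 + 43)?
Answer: 14469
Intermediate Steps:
91*(116 + 43) = 91*159 = 14469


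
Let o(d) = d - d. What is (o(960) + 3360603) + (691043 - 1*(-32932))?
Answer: 4084578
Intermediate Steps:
o(d) = 0
(o(960) + 3360603) + (691043 - 1*(-32932)) = (0 + 3360603) + (691043 - 1*(-32932)) = 3360603 + (691043 + 32932) = 3360603 + 723975 = 4084578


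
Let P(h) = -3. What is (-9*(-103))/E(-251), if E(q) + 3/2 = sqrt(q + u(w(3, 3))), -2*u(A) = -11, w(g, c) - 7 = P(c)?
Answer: -5562/991 - 1854*I*sqrt(982)/991 ≈ -5.6125 - 58.626*I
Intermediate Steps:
w(g, c) = 4 (w(g, c) = 7 - 3 = 4)
u(A) = 11/2 (u(A) = -1/2*(-11) = 11/2)
E(q) = -3/2 + sqrt(11/2 + q) (E(q) = -3/2 + sqrt(q + 11/2) = -3/2 + sqrt(11/2 + q))
(-9*(-103))/E(-251) = (-9*(-103))/(-3/2 + sqrt(22 + 4*(-251))/2) = 927/(-3/2 + sqrt(22 - 1004)/2) = 927/(-3/2 + sqrt(-982)/2) = 927/(-3/2 + (I*sqrt(982))/2) = 927/(-3/2 + I*sqrt(982)/2)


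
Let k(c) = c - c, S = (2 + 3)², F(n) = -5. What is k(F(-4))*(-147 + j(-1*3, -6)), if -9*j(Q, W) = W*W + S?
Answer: 0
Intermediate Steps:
S = 25 (S = 5² = 25)
j(Q, W) = -25/9 - W²/9 (j(Q, W) = -(W*W + 25)/9 = -(W² + 25)/9 = -(25 + W²)/9 = -25/9 - W²/9)
k(c) = 0
k(F(-4))*(-147 + j(-1*3, -6)) = 0*(-147 + (-25/9 - ⅑*(-6)²)) = 0*(-147 + (-25/9 - ⅑*36)) = 0*(-147 + (-25/9 - 4)) = 0*(-147 - 61/9) = 0*(-1384/9) = 0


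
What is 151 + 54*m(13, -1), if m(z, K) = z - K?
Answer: 907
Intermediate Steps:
151 + 54*m(13, -1) = 151 + 54*(13 - 1*(-1)) = 151 + 54*(13 + 1) = 151 + 54*14 = 151 + 756 = 907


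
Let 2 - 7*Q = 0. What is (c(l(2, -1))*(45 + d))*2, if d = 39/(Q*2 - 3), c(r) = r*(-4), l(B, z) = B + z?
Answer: -3936/17 ≈ -231.53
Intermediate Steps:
Q = 2/7 (Q = 2/7 - ⅐*0 = 2/7 + 0 = 2/7 ≈ 0.28571)
c(r) = -4*r
d = -273/17 (d = 39/((2/7)*2 - 3) = 39/(4/7 - 3) = 39/(-17/7) = 39*(-7/17) = -273/17 ≈ -16.059)
(c(l(2, -1))*(45 + d))*2 = ((-4*(2 - 1))*(45 - 273/17))*2 = (-4*1*(492/17))*2 = -4*492/17*2 = -1968/17*2 = -3936/17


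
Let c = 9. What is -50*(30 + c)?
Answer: -1950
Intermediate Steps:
-50*(30 + c) = -50*(30 + 9) = -50*39 = -1950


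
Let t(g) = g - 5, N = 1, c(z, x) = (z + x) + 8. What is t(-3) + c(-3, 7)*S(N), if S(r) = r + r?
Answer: 16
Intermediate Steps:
c(z, x) = 8 + x + z (c(z, x) = (x + z) + 8 = 8 + x + z)
t(g) = -5 + g
S(r) = 2*r
t(-3) + c(-3, 7)*S(N) = (-5 - 3) + (8 + 7 - 3)*(2*1) = -8 + 12*2 = -8 + 24 = 16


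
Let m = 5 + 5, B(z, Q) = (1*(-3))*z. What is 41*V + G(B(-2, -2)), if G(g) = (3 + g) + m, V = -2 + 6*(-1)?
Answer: -309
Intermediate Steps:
B(z, Q) = -3*z
V = -8 (V = -2 - 6 = -8)
m = 10
G(g) = 13 + g (G(g) = (3 + g) + 10 = 13 + g)
41*V + G(B(-2, -2)) = 41*(-8) + (13 - 3*(-2)) = -328 + (13 + 6) = -328 + 19 = -309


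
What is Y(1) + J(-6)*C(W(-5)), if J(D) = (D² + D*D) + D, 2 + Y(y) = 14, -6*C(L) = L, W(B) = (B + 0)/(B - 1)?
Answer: 17/6 ≈ 2.8333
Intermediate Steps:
W(B) = B/(-1 + B)
C(L) = -L/6
Y(y) = 12 (Y(y) = -2 + 14 = 12)
J(D) = D + 2*D² (J(D) = (D² + D²) + D = 2*D² + D = D + 2*D²)
Y(1) + J(-6)*C(W(-5)) = 12 + (-6*(1 + 2*(-6)))*(-(-5)/(6*(-1 - 5))) = 12 + (-6*(1 - 12))*(-(-5)/(6*(-6))) = 12 + (-6*(-11))*(-(-5)*(-1)/(6*6)) = 12 + 66*(-⅙*⅚) = 12 + 66*(-5/36) = 12 - 55/6 = 17/6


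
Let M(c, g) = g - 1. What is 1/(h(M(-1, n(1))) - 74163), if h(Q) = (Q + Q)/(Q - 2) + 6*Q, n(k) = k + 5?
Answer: -3/222389 ≈ -1.3490e-5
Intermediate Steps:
n(k) = 5 + k
M(c, g) = -1 + g
h(Q) = 6*Q + 2*Q/(-2 + Q) (h(Q) = (2*Q)/(-2 + Q) + 6*Q = 2*Q/(-2 + Q) + 6*Q = 6*Q + 2*Q/(-2 + Q))
1/(h(M(-1, n(1))) - 74163) = 1/(2*(-1 + (5 + 1))*(-5 + 3*(-1 + (5 + 1)))/(-2 + (-1 + (5 + 1))) - 74163) = 1/(2*(-1 + 6)*(-5 + 3*(-1 + 6))/(-2 + (-1 + 6)) - 74163) = 1/(2*5*(-5 + 3*5)/(-2 + 5) - 74163) = 1/(2*5*(-5 + 15)/3 - 74163) = 1/(2*5*(⅓)*10 - 74163) = 1/(100/3 - 74163) = 1/(-222389/3) = -3/222389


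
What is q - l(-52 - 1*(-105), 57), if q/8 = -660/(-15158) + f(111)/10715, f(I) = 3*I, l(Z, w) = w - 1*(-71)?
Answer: -940570184/7382635 ≈ -127.40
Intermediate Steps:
l(Z, w) = 71 + w (l(Z, w) = w + 71 = 71 + w)
q = 4407096/7382635 (q = 8*(-660/(-15158) + (3*111)/10715) = 8*(-660*(-1/15158) + 333*(1/10715)) = 8*(30/689 + 333/10715) = 8*(550887/7382635) = 4407096/7382635 ≈ 0.59695)
q - l(-52 - 1*(-105), 57) = 4407096/7382635 - (71 + 57) = 4407096/7382635 - 1*128 = 4407096/7382635 - 128 = -940570184/7382635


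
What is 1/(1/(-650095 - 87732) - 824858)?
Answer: -737827/608602503567 ≈ -1.2123e-6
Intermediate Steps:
1/(1/(-650095 - 87732) - 824858) = 1/(1/(-737827) - 824858) = 1/(-1/737827 - 824858) = 1/(-608602503567/737827) = -737827/608602503567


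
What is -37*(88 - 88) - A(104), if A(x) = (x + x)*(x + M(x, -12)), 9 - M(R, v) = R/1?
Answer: -1872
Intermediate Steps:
M(R, v) = 9 - R (M(R, v) = 9 - R/1 = 9 - R)
A(x) = 18*x (A(x) = (x + x)*(x + (9 - x)) = (2*x)*9 = 18*x)
-37*(88 - 88) - A(104) = -37*(88 - 88) - 18*104 = -37*0 - 1*1872 = 0 - 1872 = -1872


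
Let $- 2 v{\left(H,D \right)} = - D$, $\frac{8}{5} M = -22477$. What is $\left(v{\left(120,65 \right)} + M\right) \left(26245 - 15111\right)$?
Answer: $- \frac{624199875}{4} \approx -1.5605 \cdot 10^{8}$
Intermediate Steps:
$M = - \frac{112385}{8}$ ($M = \frac{5}{8} \left(-22477\right) = - \frac{112385}{8} \approx -14048.0$)
$v{\left(H,D \right)} = \frac{D}{2}$ ($v{\left(H,D \right)} = - \frac{\left(-1\right) D}{2} = \frac{D}{2}$)
$\left(v{\left(120,65 \right)} + M\right) \left(26245 - 15111\right) = \left(\frac{1}{2} \cdot 65 - \frac{112385}{8}\right) \left(26245 - 15111\right) = \left(\frac{65}{2} - \frac{112385}{8}\right) 11134 = \left(- \frac{112125}{8}\right) 11134 = - \frac{624199875}{4}$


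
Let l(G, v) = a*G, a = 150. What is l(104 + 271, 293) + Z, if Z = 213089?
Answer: 269339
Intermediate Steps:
l(G, v) = 150*G
l(104 + 271, 293) + Z = 150*(104 + 271) + 213089 = 150*375 + 213089 = 56250 + 213089 = 269339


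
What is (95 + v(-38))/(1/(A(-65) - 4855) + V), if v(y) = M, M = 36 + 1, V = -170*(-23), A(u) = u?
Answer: 649440/19237199 ≈ 0.033760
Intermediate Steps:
V = 3910
M = 37
v(y) = 37
(95 + v(-38))/(1/(A(-65) - 4855) + V) = (95 + 37)/(1/(-65 - 4855) + 3910) = 132/(1/(-4920) + 3910) = 132/(-1/4920 + 3910) = 132/(19237199/4920) = 132*(4920/19237199) = 649440/19237199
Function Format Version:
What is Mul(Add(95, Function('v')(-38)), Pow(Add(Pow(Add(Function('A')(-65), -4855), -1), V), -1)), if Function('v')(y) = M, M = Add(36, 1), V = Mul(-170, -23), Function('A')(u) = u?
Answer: Rational(649440, 19237199) ≈ 0.033760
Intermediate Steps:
V = 3910
M = 37
Function('v')(y) = 37
Mul(Add(95, Function('v')(-38)), Pow(Add(Pow(Add(Function('A')(-65), -4855), -1), V), -1)) = Mul(Add(95, 37), Pow(Add(Pow(Add(-65, -4855), -1), 3910), -1)) = Mul(132, Pow(Add(Pow(-4920, -1), 3910), -1)) = Mul(132, Pow(Add(Rational(-1, 4920), 3910), -1)) = Mul(132, Pow(Rational(19237199, 4920), -1)) = Mul(132, Rational(4920, 19237199)) = Rational(649440, 19237199)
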